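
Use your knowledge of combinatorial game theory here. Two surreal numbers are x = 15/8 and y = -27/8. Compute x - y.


x = 15/8, y = -27/8
Converting to common denominator: 8
x = 15/8, y = -27/8
x - y = 15/8 - -27/8 = 21/4

21/4


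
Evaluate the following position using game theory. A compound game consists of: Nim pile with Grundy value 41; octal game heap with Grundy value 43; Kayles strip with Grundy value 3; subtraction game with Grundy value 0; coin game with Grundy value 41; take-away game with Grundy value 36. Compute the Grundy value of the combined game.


By the Sprague-Grundy theorem, the Grundy value of a sum of games is the XOR of individual Grundy values.
Nim pile: Grundy value = 41. Running XOR: 0 XOR 41 = 41
octal game heap: Grundy value = 43. Running XOR: 41 XOR 43 = 2
Kayles strip: Grundy value = 3. Running XOR: 2 XOR 3 = 1
subtraction game: Grundy value = 0. Running XOR: 1 XOR 0 = 1
coin game: Grundy value = 41. Running XOR: 1 XOR 41 = 40
take-away game: Grundy value = 36. Running XOR: 40 XOR 36 = 12
The combined Grundy value is 12.

12


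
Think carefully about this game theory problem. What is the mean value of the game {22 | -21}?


Game = {22 | -21}, a switch {a | b} with numbers a > b.
Its thermograph has left wall a - t and right wall b + t, which meet at t = (a - b)/2, where both equal (a + b)/2. So the mast (mean value) is at (a + b)/2.
Mean = (22 + (-21))/2 = 1/2 = 1/2

1/2


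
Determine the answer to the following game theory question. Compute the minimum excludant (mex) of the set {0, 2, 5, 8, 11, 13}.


Set = {0, 2, 5, 8, 11, 13}
0 is in the set.
1 is NOT in the set. This is the mex.
mex = 1

1


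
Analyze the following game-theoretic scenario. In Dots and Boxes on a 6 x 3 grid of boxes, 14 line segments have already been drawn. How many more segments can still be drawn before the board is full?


Grid: 6 x 3 boxes, i.e. 7 rows and 4 columns of dots.
Horizontal edges: (rows + 1) * cols = 7 * 3 = 21
Vertical edges: rows * (cols + 1) = 6 * 4 = 24
Total edges: 21 + 24 = 45
Edges drawn: 14
Remaining: 45 - 14 = 31

31


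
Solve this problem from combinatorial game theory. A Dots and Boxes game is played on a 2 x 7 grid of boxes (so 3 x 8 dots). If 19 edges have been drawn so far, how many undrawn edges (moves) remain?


Grid: 2 x 7 boxes, i.e. 3 rows and 8 columns of dots.
Horizontal edges: (rows + 1) * cols = 3 * 7 = 21
Vertical edges: rows * (cols + 1) = 2 * 8 = 16
Total edges: 21 + 16 = 37
Edges drawn: 19
Remaining: 37 - 19 = 18

18


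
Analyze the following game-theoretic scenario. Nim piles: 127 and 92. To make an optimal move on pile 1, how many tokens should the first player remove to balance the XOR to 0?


Piles: 127 and 92
Current XOR: 127 XOR 92 = 35 (non-zero, so this is an N-position).
To make the XOR zero, we need to find a move that balances the piles.
For pile 1 (size 127): target = 127 XOR 35 = 92
We reduce pile 1 from 127 to 92.
Tokens removed: 127 - 92 = 35
Verification: 92 XOR 92 = 0

35


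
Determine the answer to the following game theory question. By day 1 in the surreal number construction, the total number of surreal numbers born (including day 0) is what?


Day 0: {|} = 0 is born. Count = 1.
Day n: the number of surreal numbers born by day n is 2^(n+1) - 1.
By day 0: 2^1 - 1 = 1
By day 1: 2^2 - 1 = 3
By day 1: 3 surreal numbers.

3


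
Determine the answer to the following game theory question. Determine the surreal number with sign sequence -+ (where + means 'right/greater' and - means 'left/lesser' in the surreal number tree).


Sign expansion: -+
Rule: track bounds (lo, hi), initially (-inf, +inf). On '+', the current value becomes lo and we move to the simplest number in (value, hi): value + 1 if hi = +inf, otherwise the midpoint (value + hi)/2. On '-', the current value becomes hi and we move to value - 1 if lo = -inf, otherwise the midpoint (lo + value)/2.
Start at 0.
Step 1: sign = -, move left. Bounds: (-inf, 0). Value = -1
Step 2: sign = +, move right. Bounds: (-1, 0). Value = -1/2
The surreal number with sign expansion -+ is -1/2.

-1/2


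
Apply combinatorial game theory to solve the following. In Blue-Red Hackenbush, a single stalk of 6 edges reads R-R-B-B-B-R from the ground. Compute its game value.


Edges (from ground): R-R-B-B-B-R
By Berlekamp's sign-expansion rule, a Blue-Red Hackenbush stalk has the value of the surreal number whose sign sequence is the edge sequence with B -> + and R -> -.
Sign sequence: --+++-
Trace the sign expansion in the surreal number tree, starting from 0:
Edge 1: R (sign -) -> bounds (-inf, 0), value = -1
Edge 2: R (sign -) -> bounds (-inf, -1), value = -2
Edge 3: B (sign +) -> bounds (-2, -1), value = -3/2
Edge 4: B (sign +) -> bounds (-3/2, -1), value = -5/4
Edge 5: B (sign +) -> bounds (-5/4, -1), value = -9/8
Edge 6: R (sign -) -> bounds (-5/4, -9/8), value = -19/16
Game value = -19/16

-19/16


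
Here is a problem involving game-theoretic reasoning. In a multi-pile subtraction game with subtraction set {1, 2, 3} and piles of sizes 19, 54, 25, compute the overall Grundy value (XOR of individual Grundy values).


Subtraction set: {1, 2, 3}
For this subtraction set, G(n) = n mod 4 (period = max + 1 = 4).
Pile 1 (size 19): G(19) = 19 mod 4 = 3
Pile 2 (size 54): G(54) = 54 mod 4 = 2
Pile 3 (size 25): G(25) = 25 mod 4 = 1
Total Grundy value = XOR of all: 3 XOR 2 XOR 1 = 0

0


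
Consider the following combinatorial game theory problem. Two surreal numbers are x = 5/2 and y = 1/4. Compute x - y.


x = 5/2, y = 1/4
Converting to common denominator: 4
x = 10/4, y = 1/4
x - y = 5/2 - 1/4 = 9/4

9/4


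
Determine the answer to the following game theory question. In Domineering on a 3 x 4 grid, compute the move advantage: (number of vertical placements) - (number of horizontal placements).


Board is 3 x 4 (rows x cols).
Left (vertical) placements: (rows-1) * cols = 2 * 4 = 8
Right (horizontal) placements: rows * (cols-1) = 3 * 3 = 9
Advantage = Left - Right = 8 - 9 = -1

-1


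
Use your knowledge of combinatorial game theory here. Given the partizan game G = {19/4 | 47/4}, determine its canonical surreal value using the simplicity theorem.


Left options: {19/4}, max = 19/4
Right options: {47/4}, min = 47/4
All options are numbers and max(Left) < min(Right), so by the simplicity theorem the value is the simplest (earliest-born) number strictly between 19/4 and 47/4.
Integers 5 through 11 all lie strictly between 19/4 and 47/4.
Among integers, the simplest (lowest birthday = smallest |n|; 0 is born on day 0, +-n on day n) is 5.
No non-integer in the interval can be simpler: if x is a non-integer in the interval, then floor(x) or ceil(x) also lies in the interval (the interval contains an integer), and both are proper prefixes of x's sign expansion, i.e. born earlier. So the game value is 5.
Game value = 5

5


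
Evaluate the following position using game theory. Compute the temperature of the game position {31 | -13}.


The game is {31 | -13}, a switch {a | b} with numbers a > b.
Cooling {a | b} by t gives {a - t | b + t}, which stops being hot when a - t = b + t, i.e. at t = (a - b)/2. So the temperature of a switch is (a - b)/2.
Temperature = (Left option - Right option) / 2
= (31 - (-13)) / 2
= 44 / 2
= 22

22


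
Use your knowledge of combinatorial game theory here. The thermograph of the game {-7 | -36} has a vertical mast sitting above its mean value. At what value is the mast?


Game = {-7 | -36}, a switch {a | b} with numbers a > b.
Its thermograph has left wall a - t and right wall b + t, which meet at t = (a - b)/2, where both equal (a + b)/2. So the mast (mean value) is at (a + b)/2.
Mean = (-7 + (-36))/2 = -43/2 = -43/2

-43/2


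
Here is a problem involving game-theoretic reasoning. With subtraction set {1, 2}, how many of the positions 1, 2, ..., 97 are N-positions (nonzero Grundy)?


Subtraction set S = {1, 2}, so G(n) = n mod 3.
G(n) = 0 when n is a multiple of 3.
Multiples of 3 in [1, 97]: 32
N-positions (nonzero Grundy) = 97 - 32 = 65

65


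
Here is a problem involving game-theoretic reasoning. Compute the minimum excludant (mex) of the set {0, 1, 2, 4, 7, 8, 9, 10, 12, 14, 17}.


Set = {0, 1, 2, 4, 7, 8, 9, 10, 12, 14, 17}
0 is in the set.
1 is in the set.
2 is in the set.
3 is NOT in the set. This is the mex.
mex = 3

3


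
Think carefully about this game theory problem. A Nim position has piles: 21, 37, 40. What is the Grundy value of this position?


We need the XOR (exclusive or) of all pile sizes.
After XOR-ing pile 1 (size 21): 0 XOR 21 = 21
After XOR-ing pile 2 (size 37): 21 XOR 37 = 48
After XOR-ing pile 3 (size 40): 48 XOR 40 = 24
The Nim-value of this position is 24.

24


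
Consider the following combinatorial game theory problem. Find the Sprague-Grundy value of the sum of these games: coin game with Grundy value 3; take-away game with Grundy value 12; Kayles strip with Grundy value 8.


By the Sprague-Grundy theorem, the Grundy value of a sum of games is the XOR of individual Grundy values.
coin game: Grundy value = 3. Running XOR: 0 XOR 3 = 3
take-away game: Grundy value = 12. Running XOR: 3 XOR 12 = 15
Kayles strip: Grundy value = 8. Running XOR: 15 XOR 8 = 7
The combined Grundy value is 7.

7


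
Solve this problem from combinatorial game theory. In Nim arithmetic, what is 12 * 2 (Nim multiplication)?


Nim multiplication is bilinear over XOR: (u XOR v) * w = (u*w) XOR (v*w).
So we split each operand into its bit components and XOR the pairwise Nim products.
12 = 4 + 8 (as XOR of powers of 2).
2 = 2 (as XOR of powers of 2).
Using the standard Nim-product table on single bits:
  2*2 = 3,   2*4 = 8,   2*8 = 12,
  4*4 = 6,   4*8 = 11,  8*8 = 13,
and  1*x = x (identity), k*l = l*k (commutative).
Pairwise Nim products:
  4 * 2 = 8
  8 * 2 = 12
XOR them: 8 XOR 12 = 4.
Result: 12 * 2 = 4 (in Nim).

4


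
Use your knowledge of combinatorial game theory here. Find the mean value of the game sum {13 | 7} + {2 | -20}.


G1 = {13 | 7}, G2 = {2 | -20}
Each is a switch {a | b} with numbers a > b; its mean value is (a + b)/2, and mean value is additive over game sums: m(G1 + G2) = m(G1) + m(G2).
Mean of G1 = (13 + (7))/2 = 20/2 = 10
Mean of G2 = (2 + (-20))/2 = -18/2 = -9
Mean of G1 + G2 = 10 + -9 = 1

1


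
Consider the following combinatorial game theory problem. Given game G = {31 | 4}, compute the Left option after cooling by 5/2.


Original game: {31 | 4} (a switch {a | b} with a > b).
Cooling by t (for t below the temperature (a - b)/2 = 27/2) taxes each move by t: {a | b} cooled by t is {a - t | b + t}.
Cooling amount: t = 5/2
Cooled Left option: 31 - 5/2 = 57/2
Cooled Right option: 4 + 5/2 = 13/2
Cooled game: {57/2 | 13/2}
Left option = 57/2

57/2


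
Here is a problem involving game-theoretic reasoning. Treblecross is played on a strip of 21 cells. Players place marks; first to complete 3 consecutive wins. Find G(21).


Treblecross: place X on empty cells; 3-in-a-row wins.
Playing within two cells of an existing X lets the opponent win at once, so sensible play treats the cells i-2..i+2 around each X as dead. The player left with no safe cell loses, so this is a normal-play take-away game on strips of safe cells.
Placing X at cell i (0-indexed) of a strip of k safe cells leaves independent strips of sizes max(0, i-2) and max(0, k-i-3). Hence G(k) = mex{ G(max(0,i-2)) XOR G(max(0,k-i-3)) : 0 <= i < k }, with G(0) = 0.
G(1): splits (0,0):0^0=0 -> mex({0}) = 1
G(2): splits (0,0):0^0=0 -> mex({0}) = 1
G(3): splits (0,0):0^0=0 -> mex({0}) = 1
G(4): splits (0,1):0^1=1 (0,0):0^0=0 -> mex({0, 1}) = 2
G(5): splits (0,2):0^1=1 (0,1):0^1=1 (0,0):0^0=0 -> mex({0, 1}) = 2
G(6) = mex({1}) = 0
G(7) = mex({0, 1, 2}) = 3
G(8) = mex({0, 1, 2}) = 3
G(9) = mex({0, 2}) = 1
G(10) = mex({0, 2, 3}) = 1
G(11) = mex({0, 3}) = 1
G(12) = mex({1, 3}) = 0
G(13) = mex({0, 1, 2, 3}) = 4
G(14) = mex({0, 1, 2}) = 3
G(15) = mex({0, 1, 2}) = 3
G(16) = mex({0, 1, 2, 4}) = 3
G(17) = mex({0, 1, 3, 4}) = 2
G(18) = mex({0, 1, 3, 4}) = 2
G(19) = mex({0, 1, 3, 5}) = 2
G(20) = mex({0, 1, 2, 3, 5}) = 4
G(21) = mex({0, 1, 2, 3, 5}) = 4
Therefore G(21) = 4.

4


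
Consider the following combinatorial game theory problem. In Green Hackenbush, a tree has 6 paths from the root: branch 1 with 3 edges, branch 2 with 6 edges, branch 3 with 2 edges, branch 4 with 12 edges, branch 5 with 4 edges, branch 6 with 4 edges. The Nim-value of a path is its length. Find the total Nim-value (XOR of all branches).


The tree has 6 branches from the ground vertex.
In Green Hackenbush, the Nim-value of a simple path of length k is k.
Branch 1: length 3, Nim-value = 3
Branch 2: length 6, Nim-value = 6
Branch 3: length 2, Nim-value = 2
Branch 4: length 12, Nim-value = 12
Branch 5: length 4, Nim-value = 4
Branch 6: length 4, Nim-value = 4
Total Nim-value = XOR of all branch values:
0 XOR 3 = 3
3 XOR 6 = 5
5 XOR 2 = 7
7 XOR 12 = 11
11 XOR 4 = 15
15 XOR 4 = 11
Nim-value of the tree = 11

11


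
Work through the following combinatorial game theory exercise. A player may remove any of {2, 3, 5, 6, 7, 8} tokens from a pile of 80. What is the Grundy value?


The subtraction set is S = {2, 3, 5, 6, 7, 8}.
G(k) = mex{ G(k - s) : s in S, s <= k }. We compute iteratively: G(0) = 0.
G(1) = mex({}) = 0
G(2) = mex({0}) = 1
G(3) = mex({0}) = 1
G(4) = mex({0, 1}) = 2
G(5) = mex({0, 1}) = 2
G(6) = mex({0, 1, 2}) = 3
G(7) = mex({0, 1, 2}) = 3
G(8) = mex({0, 1, 2, 3}) = 4
G(9) = mex({0, 1, 2, 3}) = 4
G(10) = mex({1, 2, 3, 4}) = 0
G(11) = mex({1, 2, 3, 4}) = 0
G(12) = mex({0, 2, 3, 4}) = 1
G(13) = mex({0, 2, 3, 4}) = 1
G(14) = mex({0, 1, 3, 4}) = 2
G(15) = mex({0, 1, 3, 4}) = 2
G(16) = mex({0, 1, 2, 4}) = 3
G(17) = mex({0, 1, 2, 4}) = 3
Observe that G(10)..G(17) = 0, 0, 1, 1, 2, 2, 3, 3 repeats G(0)..G(7) = 0, 0, 1, 1, 2, 2, 3, 3.
For k >= max(S) = 8, G(k) is determined by the previous 8 values G(k-8)..G(k-1); a window of 8 consecutive values has recurred shifted by 10, so by induction G(k + 10) = G(k) for all k >= 0: the sequence is periodic from the start with period 10.
One period: G(0..9) = 0, 0, 1, 1, 2, 2, 3, 3, 4, 4.
80 mod 10 = 0, so G(80) = G(0) = 0.

0


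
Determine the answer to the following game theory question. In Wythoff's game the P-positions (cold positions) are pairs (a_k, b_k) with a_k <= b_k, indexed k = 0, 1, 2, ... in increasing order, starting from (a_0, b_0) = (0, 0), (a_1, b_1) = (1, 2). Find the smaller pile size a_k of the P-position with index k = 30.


By Wythoff's theorem, a_k = floor(k * phi) and b_k = floor(k * phi^2) = a_k + k, where phi = (1 + sqrt(5))/2 is the golden ratio.
phi = (1 + sqrt(5))/2 = 1.618034
k = 30
k * phi = 30 * 1.618034 = 48.541020
a_30 = floor(k * phi) = 48

48


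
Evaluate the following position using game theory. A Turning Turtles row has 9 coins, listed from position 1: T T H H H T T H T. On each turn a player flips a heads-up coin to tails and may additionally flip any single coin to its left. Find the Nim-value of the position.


Coins: T T H H H T T H T
Key fact: a single head at position k behaves exactly like a Nim heap of size k (turning it to T and optionally flipping a coin at j < k corresponds to moving the heap from k to j, or to 0), and heads combine as a disjunctive sum (two heads at the same place would cancel, matching j XOR j = 0). So the Nim-value is the XOR of the 1-indexed positions of the heads.
Face-up positions (1-indexed): [3, 4, 5, 8]
XOR 0 with 3: 0 XOR 3 = 3
XOR 3 with 4: 3 XOR 4 = 7
XOR 7 with 5: 7 XOR 5 = 2
XOR 2 with 8: 2 XOR 8 = 10
Nim-value = 10

10


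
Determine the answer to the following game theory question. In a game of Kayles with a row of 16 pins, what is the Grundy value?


Kayles: a move removes 1 or 2 adjacent pins from a contiguous row.
Removing pins from a row of k leaves two independent rows (a, b) with a + b = k - 1 (one pin) or a + b = k - 2 (two pins); an end removal gives a = 0.
By Sprague-Grundy, G(k) = mex{ G(a) XOR G(b) } over all these splits. G(0) = 0.
G(1): splits (0,0):0^0=0 -> mex({0}) = 1
G(2): splits (0,1):0^1=1 (0,0):0^0=0 -> mex({0, 1}) = 2
G(3): splits (0,2):0^2=2 (1,1):1^1=0 (0,1):0^1=1 -> mex({0, 1, 2}) = 3
G(4): splits (0,3):0^3=3 (1,2):1^2=3 (0,2):0^2=2 (1,1):1^1=0 -> mex({0, 2, 3}) = 1
G(5): splits (0,4):0^1=1 (1,3):1^3=2 (2,2):2^2=0 (0,3):0^3=3 (1,2):1^2=3 -> mex({0, 1, 2, 3}) = 4
G(6) = mex({0, 1, 2, 4}) = 3
G(7) = mex({0, 1, 3, 4, 5}) = 2
G(8) = mex({0, 2, 3, 5, 6}) = 1
G(9) = mex({0, 1, 2, 3, 6, 7}) = 4
G(10) = mex({0, 1, 3, 4, 5, 7}) = 2
G(11) = mex({0, 1, 2, 3, 4, 5}) = 6
G(12) = mex({0, 1, 2, 3, 5, 6, 7}) = 4
G(13) = mex({0, 2, 3, 4, 6, 7}) = 1
G(14) = mex({0, 1, 4, 5, 6, 7}) = 2
G(15) = mex({0, 1, 2, 3, 4, 5, 6}) = 7
G(16) = mex({0, 2, 3, 5, 6, 7}) = 1
Therefore G(16) = 1.

1


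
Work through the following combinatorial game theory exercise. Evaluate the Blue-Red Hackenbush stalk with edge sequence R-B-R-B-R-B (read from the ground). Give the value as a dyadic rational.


Edges (from ground): R-B-R-B-R-B
By Berlekamp's sign-expansion rule, a Blue-Red Hackenbush stalk has the value of the surreal number whose sign sequence is the edge sequence with B -> + and R -> -.
Sign sequence: -+-+-+
Trace the sign expansion in the surreal number tree, starting from 0:
Edge 1: R (sign -) -> bounds (-inf, 0), value = -1
Edge 2: B (sign +) -> bounds (-1, 0), value = -1/2
Edge 3: R (sign -) -> bounds (-1, -1/2), value = -3/4
Edge 4: B (sign +) -> bounds (-3/4, -1/2), value = -5/8
Edge 5: R (sign -) -> bounds (-3/4, -5/8), value = -11/16
Edge 6: B (sign +) -> bounds (-11/16, -5/8), value = -21/32
Game value = -21/32

-21/32


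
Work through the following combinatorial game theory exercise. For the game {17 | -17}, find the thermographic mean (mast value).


Game = {17 | -17}, a switch {a | b} with numbers a > b.
Its thermograph has left wall a - t and right wall b + t, which meet at t = (a - b)/2, where both equal (a + b)/2. So the mast (mean value) is at (a + b)/2.
Mean = (17 + (-17))/2 = 0/2 = 0

0


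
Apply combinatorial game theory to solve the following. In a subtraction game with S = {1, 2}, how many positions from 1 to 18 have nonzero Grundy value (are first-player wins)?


Subtraction set S = {1, 2}, so G(n) = n mod 3.
G(n) = 0 when n is a multiple of 3.
Multiples of 3 in [1, 18]: 6
N-positions (nonzero Grundy) = 18 - 6 = 12

12


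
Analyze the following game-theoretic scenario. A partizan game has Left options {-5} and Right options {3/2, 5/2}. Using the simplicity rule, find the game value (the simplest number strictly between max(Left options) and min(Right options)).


Left options: {-5}, max = -5
Right options: {3/2, 5/2}, min = 3/2
All options are numbers and max(Left) < min(Right), so by the simplicity theorem the value is the simplest (earliest-born) number strictly between -5 and 3/2.
Integers -4 through 1 all lie strictly between -5 and 3/2.
Among integers, the simplest (lowest birthday = smallest |n|; 0 is born on day 0, +-n on day n) is 0.
No non-integer in the interval can be simpler: if x is a non-integer in the interval, then floor(x) or ceil(x) also lies in the interval (the interval contains an integer), and both are proper prefixes of x's sign expansion, i.e. born earlier. So the game value is 0.
Game value = 0

0


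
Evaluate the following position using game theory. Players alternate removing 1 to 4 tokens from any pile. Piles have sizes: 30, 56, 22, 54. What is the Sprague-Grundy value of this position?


Subtraction set: {1, 2, 3, 4}
For this subtraction set, G(n) = n mod 5 (period = max + 1 = 5).
Pile 1 (size 30): G(30) = 30 mod 5 = 0
Pile 2 (size 56): G(56) = 56 mod 5 = 1
Pile 3 (size 22): G(22) = 22 mod 5 = 2
Pile 4 (size 54): G(54) = 54 mod 5 = 4
Total Grundy value = XOR of all: 0 XOR 1 XOR 2 XOR 4 = 7

7


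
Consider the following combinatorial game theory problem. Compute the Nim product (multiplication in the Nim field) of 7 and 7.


Nim multiplication is bilinear over XOR: (u XOR v) * w = (u*w) XOR (v*w).
So we split each operand into its bit components and XOR the pairwise Nim products.
7 = 1 + 2 + 4 (as XOR of powers of 2).
7 = 1 + 2 + 4 (as XOR of powers of 2).
Using the standard Nim-product table on single bits:
  2*2 = 3,   2*4 = 8,   2*8 = 12,
  4*4 = 6,   4*8 = 11,  8*8 = 13,
and  1*x = x (identity), k*l = l*k (commutative).
Pairwise Nim products:
  1 * 1 = 1
  1 * 2 = 2
  1 * 4 = 4
  2 * 1 = 2
  2 * 2 = 3
  2 * 4 = 8
  4 * 1 = 4
  4 * 2 = 8
  4 * 4 = 6
XOR them: 1 XOR 2 XOR 4 XOR 2 XOR 3 XOR 8 XOR 4 XOR 8 XOR 6 = 4.
Result: 7 * 7 = 4 (in Nim).

4


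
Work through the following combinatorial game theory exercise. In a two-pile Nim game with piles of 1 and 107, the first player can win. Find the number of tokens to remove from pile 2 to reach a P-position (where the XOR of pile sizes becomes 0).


Piles: 1 and 107
Current XOR: 1 XOR 107 = 106 (non-zero, so this is an N-position).
To make the XOR zero, we need to find a move that balances the piles.
For pile 2 (size 107): target = 107 XOR 106 = 1
We reduce pile 2 from 107 to 1.
Tokens removed: 107 - 1 = 106
Verification: 1 XOR 1 = 0

106


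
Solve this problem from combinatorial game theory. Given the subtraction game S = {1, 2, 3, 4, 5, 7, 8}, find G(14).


The subtraction set is S = {1, 2, 3, 4, 5, 7, 8}.
G(k) = mex{ G(k - s) : s in S, s <= k }. We compute iteratively: G(0) = 0.
G(1) = mex({0}) = 1
G(2) = mex({0, 1}) = 2
G(3) = mex({0, 1, 2}) = 3
G(4) = mex({0, 1, 2, 3}) = 4
G(5) = mex({0, 1, 2, 3, 4}) = 5
G(6) = mex({1, 2, 3, 4, 5}) = 0
G(7) = mex({0, 2, 3, 4, 5}) = 1
G(8) = mex({0, 1, 3, 4, 5}) = 2
G(9) = mex({0, 1, 2, 4, 5}) = 3
G(10) = mex({0, 1, 2, 3, 5}) = 4
G(11) = mex({0, 1, 2, 3, 4}) = 5
G(12) = mex({1, 2, 3, 4, 5}) = 0
G(13) = mex({0, 2, 3, 4, 5}) = 1
Observe that G(6)..G(13) = 0, 1, 2, 3, 4, 5, 0, 1 repeats G(0)..G(7) = 0, 1, 2, 3, 4, 5, 0, 1.
For k >= max(S) = 8, G(k) is determined by the previous 8 values G(k-8)..G(k-1); a window of 8 consecutive values has recurred shifted by 6, so by induction G(k + 6) = G(k) for all k >= 0: the sequence is periodic from the start with period 6.
One period: G(0..5) = 0, 1, 2, 3, 4, 5.
14 mod 6 = 2, so G(14) = G(2) = 2.

2


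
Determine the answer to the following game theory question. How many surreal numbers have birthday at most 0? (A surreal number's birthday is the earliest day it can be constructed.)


Day 0: {|} = 0 is born. Count = 1.
Day n: the number of surreal numbers born by day n is 2^(n+1) - 1.
By day 0: 2^1 - 1 = 1
By day 0: 1 surreal numbers.

1


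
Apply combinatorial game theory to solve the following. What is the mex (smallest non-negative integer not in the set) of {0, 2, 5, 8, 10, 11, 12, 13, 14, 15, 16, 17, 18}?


Set = {0, 2, 5, 8, 10, 11, 12, 13, 14, 15, 16, 17, 18}
0 is in the set.
1 is NOT in the set. This is the mex.
mex = 1

1


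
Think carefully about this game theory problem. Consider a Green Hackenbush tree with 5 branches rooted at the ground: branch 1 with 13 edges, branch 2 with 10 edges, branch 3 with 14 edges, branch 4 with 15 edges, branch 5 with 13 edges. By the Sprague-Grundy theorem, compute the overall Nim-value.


The tree has 5 branches from the ground vertex.
In Green Hackenbush, the Nim-value of a simple path of length k is k.
Branch 1: length 13, Nim-value = 13
Branch 2: length 10, Nim-value = 10
Branch 3: length 14, Nim-value = 14
Branch 4: length 15, Nim-value = 15
Branch 5: length 13, Nim-value = 13
Total Nim-value = XOR of all branch values:
0 XOR 13 = 13
13 XOR 10 = 7
7 XOR 14 = 9
9 XOR 15 = 6
6 XOR 13 = 11
Nim-value of the tree = 11

11


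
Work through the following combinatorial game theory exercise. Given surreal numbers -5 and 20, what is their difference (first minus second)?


x = -5, y = 20
x - y = -5 - 20 = -25

-25


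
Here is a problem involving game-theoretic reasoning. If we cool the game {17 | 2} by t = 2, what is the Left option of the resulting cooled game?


Original game: {17 | 2} (a switch {a | b} with a > b).
Cooling by t (for t below the temperature (a - b)/2 = 15/2) taxes each move by t: {a | b} cooled by t is {a - t | b + t}.
Cooling amount: t = 2
Cooled Left option: 17 - 2 = 15
Cooled Right option: 2 + 2 = 4
Cooled game: {15 | 4}
Left option = 15

15


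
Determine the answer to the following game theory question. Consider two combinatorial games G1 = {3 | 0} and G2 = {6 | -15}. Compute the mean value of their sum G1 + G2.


G1 = {3 | 0}, G2 = {6 | -15}
Each is a switch {a | b} with numbers a > b; its mean value is (a + b)/2, and mean value is additive over game sums: m(G1 + G2) = m(G1) + m(G2).
Mean of G1 = (3 + (0))/2 = 3/2 = 3/2
Mean of G2 = (6 + (-15))/2 = -9/2 = -9/2
Mean of G1 + G2 = 3/2 + -9/2 = -3

-3


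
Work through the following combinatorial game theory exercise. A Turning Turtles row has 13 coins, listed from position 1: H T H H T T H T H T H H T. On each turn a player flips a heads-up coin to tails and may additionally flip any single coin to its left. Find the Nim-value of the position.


Coins: H T H H T T H T H T H H T
Key fact: a single head at position k behaves exactly like a Nim heap of size k (turning it to T and optionally flipping a coin at j < k corresponds to moving the heap from k to j, or to 0), and heads combine as a disjunctive sum (two heads at the same place would cancel, matching j XOR j = 0). So the Nim-value is the XOR of the 1-indexed positions of the heads.
Face-up positions (1-indexed): [1, 3, 4, 7, 9, 11, 12]
XOR 0 with 1: 0 XOR 1 = 1
XOR 1 with 3: 1 XOR 3 = 2
XOR 2 with 4: 2 XOR 4 = 6
XOR 6 with 7: 6 XOR 7 = 1
XOR 1 with 9: 1 XOR 9 = 8
XOR 8 with 11: 8 XOR 11 = 3
XOR 3 with 12: 3 XOR 12 = 15
Nim-value = 15

15


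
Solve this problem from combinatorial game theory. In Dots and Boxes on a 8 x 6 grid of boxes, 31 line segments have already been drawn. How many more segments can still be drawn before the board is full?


Grid: 8 x 6 boxes, i.e. 9 rows and 7 columns of dots.
Horizontal edges: (rows + 1) * cols = 9 * 6 = 54
Vertical edges: rows * (cols + 1) = 8 * 7 = 56
Total edges: 54 + 56 = 110
Edges drawn: 31
Remaining: 110 - 31 = 79

79


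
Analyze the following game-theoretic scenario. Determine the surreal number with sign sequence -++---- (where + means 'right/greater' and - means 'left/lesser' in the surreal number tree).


Sign expansion: -++----
Rule: track bounds (lo, hi), initially (-inf, +inf). On '+', the current value becomes lo and we move to the simplest number in (value, hi): value + 1 if hi = +inf, otherwise the midpoint (value + hi)/2. On '-', the current value becomes hi and we move to value - 1 if lo = -inf, otherwise the midpoint (lo + value)/2.
Start at 0.
Step 1: sign = -, move left. Bounds: (-inf, 0). Value = -1
Step 2: sign = +, move right. Bounds: (-1, 0). Value = -1/2
Step 3: sign = +, move right. Bounds: (-1/2, 0). Value = -1/4
Step 4: sign = -, move left. Bounds: (-1/2, -1/4). Value = -3/8
Step 5: sign = -, move left. Bounds: (-1/2, -3/8). Value = -7/16
Step 6: sign = -, move left. Bounds: (-1/2, -7/16). Value = -15/32
Step 7: sign = -, move left. Bounds: (-1/2, -15/32). Value = -31/64
The surreal number with sign expansion -++---- is -31/64.

-31/64


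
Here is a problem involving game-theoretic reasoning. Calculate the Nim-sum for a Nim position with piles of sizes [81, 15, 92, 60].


We need the XOR (exclusive or) of all pile sizes.
After XOR-ing pile 1 (size 81): 0 XOR 81 = 81
After XOR-ing pile 2 (size 15): 81 XOR 15 = 94
After XOR-ing pile 3 (size 92): 94 XOR 92 = 2
After XOR-ing pile 4 (size 60): 2 XOR 60 = 62
The Nim-value of this position is 62.

62


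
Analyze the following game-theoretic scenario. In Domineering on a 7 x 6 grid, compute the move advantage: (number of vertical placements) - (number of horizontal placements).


Board is 7 x 6 (rows x cols).
Left (vertical) placements: (rows-1) * cols = 6 * 6 = 36
Right (horizontal) placements: rows * (cols-1) = 7 * 5 = 35
Advantage = Left - Right = 36 - 35 = 1

1


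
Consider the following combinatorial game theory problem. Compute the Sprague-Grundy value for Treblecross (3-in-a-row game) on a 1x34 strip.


Treblecross: place X on empty cells; 3-in-a-row wins.
Playing within two cells of an existing X lets the opponent win at once, so sensible play treats the cells i-2..i+2 around each X as dead. The player left with no safe cell loses, so this is a normal-play take-away game on strips of safe cells.
Placing X at cell i (0-indexed) of a strip of k safe cells leaves independent strips of sizes max(0, i-2) and max(0, k-i-3). Hence G(k) = mex{ G(max(0,i-2)) XOR G(max(0,k-i-3)) : 0 <= i < k }, with G(0) = 0.
G(1): splits (0,0):0^0=0 -> mex({0}) = 1
G(2): splits (0,0):0^0=0 -> mex({0}) = 1
G(3): splits (0,0):0^0=0 -> mex({0}) = 1
G(4): splits (0,1):0^1=1 (0,0):0^0=0 -> mex({0, 1}) = 2
G(5): splits (0,2):0^1=1 (0,1):0^1=1 (0,0):0^0=0 -> mex({0, 1}) = 2
G(6) = mex({1}) = 0
G(7) = mex({0, 1, 2}) = 3
G(8) = mex({0, 1, 2}) = 3
G(9) = mex({0, 2}) = 1
G(10) = mex({0, 2, 3}) = 1
G(11) = mex({0, 3}) = 1
G(12) = mex({1, 3}) = 0
G(13) = mex({0, 1, 2, 3}) = 4
G(14) = mex({0, 1, 2}) = 3
G(15) = mex({0, 1, 2}) = 3
G(16) = mex({0, 1, 2, 4}) = 3
G(17) = mex({0, 1, 3, 4}) = 2
G(18) = mex({0, 1, 3, 4}) = 2
G(19) = mex({0, 1, 3, 5}) = 2
G(20) = mex({0, 1, 2, 3, 5}) = 4
G(21) = mex({0, 1, 2, 3, 5}) = 4
G(22) = mex({1, 2, 6}) = 0
G(23) = mex({0, 1, 2, 3, 4, 6}) = 5
G(24) = mex({0, 1, 2, 3, 4}) = 5
G(25) = mex({0, 1, 3, 4, 7}) = 2
G(26) = mex({0, 1, 3, 4, 5, 7}) = 2
G(27) = mex({0, 1, 3, 5}) = 2
G(28) = mex({0, 1, 2, 5}) = 3
G(29) = mex({0, 1, 2, 4, 5, 6}) = 3
G(30) = mex({1, 2, 4, 6}) = 0
G(31) = mex({0, 1, 2, 3, 4, 6}) = 5
G(32) = mex({1, 2, 3, 4, 7}) = 0
G(33) = mex({0, 3, 7}) = 1
G(34) = mex({0, 2, 3, 5, 7}) = 1
Therefore G(34) = 1.

1


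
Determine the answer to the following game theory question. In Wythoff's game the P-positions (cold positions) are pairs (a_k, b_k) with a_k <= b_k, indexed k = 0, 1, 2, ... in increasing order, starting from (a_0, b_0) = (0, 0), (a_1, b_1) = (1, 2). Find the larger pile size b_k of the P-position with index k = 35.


By Wythoff's theorem, a_k = floor(k * phi) and b_k = floor(k * phi^2) = a_k + k, where phi = (1 + sqrt(5))/2 is the golden ratio.
phi = (1 + sqrt(5))/2 = 1.618034
phi^2 = phi + 1 = 2.618034
k = 35
k * phi^2 = 35 * 2.618034 = 91.631190
b_35 = floor(k * phi^2) = 91 (check: a_35 + k = 56 + 35 = 91)

91


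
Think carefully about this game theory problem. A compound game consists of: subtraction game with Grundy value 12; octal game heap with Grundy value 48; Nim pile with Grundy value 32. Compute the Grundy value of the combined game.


By the Sprague-Grundy theorem, the Grundy value of a sum of games is the XOR of individual Grundy values.
subtraction game: Grundy value = 12. Running XOR: 0 XOR 12 = 12
octal game heap: Grundy value = 48. Running XOR: 12 XOR 48 = 60
Nim pile: Grundy value = 32. Running XOR: 60 XOR 32 = 28
The combined Grundy value is 28.

28


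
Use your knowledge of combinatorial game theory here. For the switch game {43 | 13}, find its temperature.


The game is {43 | 13}, a switch {a | b} with numbers a > b.
Cooling {a | b} by t gives {a - t | b + t}, which stops being hot when a - t = b + t, i.e. at t = (a - b)/2. So the temperature of a switch is (a - b)/2.
Temperature = (Left option - Right option) / 2
= (43 - (13)) / 2
= 30 / 2
= 15

15


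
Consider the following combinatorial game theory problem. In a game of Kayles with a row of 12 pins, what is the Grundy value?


Kayles: a move removes 1 or 2 adjacent pins from a contiguous row.
Removing pins from a row of k leaves two independent rows (a, b) with a + b = k - 1 (one pin) or a + b = k - 2 (two pins); an end removal gives a = 0.
By Sprague-Grundy, G(k) = mex{ G(a) XOR G(b) } over all these splits. G(0) = 0.
G(1): splits (0,0):0^0=0 -> mex({0}) = 1
G(2): splits (0,1):0^1=1 (0,0):0^0=0 -> mex({0, 1}) = 2
G(3): splits (0,2):0^2=2 (1,1):1^1=0 (0,1):0^1=1 -> mex({0, 1, 2}) = 3
G(4): splits (0,3):0^3=3 (1,2):1^2=3 (0,2):0^2=2 (1,1):1^1=0 -> mex({0, 2, 3}) = 1
G(5): splits (0,4):0^1=1 (1,3):1^3=2 (2,2):2^2=0 (0,3):0^3=3 (1,2):1^2=3 -> mex({0, 1, 2, 3}) = 4
G(6) = mex({0, 1, 2, 4}) = 3
G(7) = mex({0, 1, 3, 4, 5}) = 2
G(8) = mex({0, 2, 3, 5, 6}) = 1
G(9) = mex({0, 1, 2, 3, 6, 7}) = 4
G(10) = mex({0, 1, 3, 4, 5, 7}) = 2
G(11) = mex({0, 1, 2, 3, 4, 5}) = 6
G(12) = mex({0, 1, 2, 3, 5, 6, 7}) = 4
Therefore G(12) = 4.

4


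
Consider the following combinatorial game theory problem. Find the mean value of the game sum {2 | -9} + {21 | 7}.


G1 = {2 | -9}, G2 = {21 | 7}
Each is a switch {a | b} with numbers a > b; its mean value is (a + b)/2, and mean value is additive over game sums: m(G1 + G2) = m(G1) + m(G2).
Mean of G1 = (2 + (-9))/2 = -7/2 = -7/2
Mean of G2 = (21 + (7))/2 = 28/2 = 14
Mean of G1 + G2 = -7/2 + 14 = 21/2

21/2


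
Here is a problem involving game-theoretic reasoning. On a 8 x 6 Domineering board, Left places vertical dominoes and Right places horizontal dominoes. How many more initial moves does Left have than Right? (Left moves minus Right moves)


Board is 8 x 6 (rows x cols).
Left (vertical) placements: (rows-1) * cols = 7 * 6 = 42
Right (horizontal) placements: rows * (cols-1) = 8 * 5 = 40
Advantage = Left - Right = 42 - 40 = 2

2


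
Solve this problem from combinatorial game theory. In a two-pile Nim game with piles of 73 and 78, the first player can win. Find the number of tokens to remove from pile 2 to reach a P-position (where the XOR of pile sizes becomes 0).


Piles: 73 and 78
Current XOR: 73 XOR 78 = 7 (non-zero, so this is an N-position).
To make the XOR zero, we need to find a move that balances the piles.
For pile 2 (size 78): target = 78 XOR 7 = 73
We reduce pile 2 from 78 to 73.
Tokens removed: 78 - 73 = 5
Verification: 73 XOR 73 = 0

5


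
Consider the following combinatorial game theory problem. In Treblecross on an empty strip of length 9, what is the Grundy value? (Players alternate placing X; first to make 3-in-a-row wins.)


Treblecross: place X on empty cells; 3-in-a-row wins.
Playing within two cells of an existing X lets the opponent win at once, so sensible play treats the cells i-2..i+2 around each X as dead. The player left with no safe cell loses, so this is a normal-play take-away game on strips of safe cells.
Placing X at cell i (0-indexed) of a strip of k safe cells leaves independent strips of sizes max(0, i-2) and max(0, k-i-3). Hence G(k) = mex{ G(max(0,i-2)) XOR G(max(0,k-i-3)) : 0 <= i < k }, with G(0) = 0.
G(1): splits (0,0):0^0=0 -> mex({0}) = 1
G(2): splits (0,0):0^0=0 -> mex({0}) = 1
G(3): splits (0,0):0^0=0 -> mex({0}) = 1
G(4): splits (0,1):0^1=1 (0,0):0^0=0 -> mex({0, 1}) = 2
G(5): splits (0,2):0^1=1 (0,1):0^1=1 (0,0):0^0=0 -> mex({0, 1}) = 2
G(6) = mex({1}) = 0
G(7) = mex({0, 1, 2}) = 3
G(8) = mex({0, 1, 2}) = 3
G(9) = mex({0, 2}) = 1
Therefore G(9) = 1.

1


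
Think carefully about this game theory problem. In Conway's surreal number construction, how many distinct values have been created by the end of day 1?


Day 0: {|} = 0 is born. Count = 1.
Day n: the number of surreal numbers born by day n is 2^(n+1) - 1.
By day 0: 2^1 - 1 = 1
By day 1: 2^2 - 1 = 3
By day 1: 3 surreal numbers.

3


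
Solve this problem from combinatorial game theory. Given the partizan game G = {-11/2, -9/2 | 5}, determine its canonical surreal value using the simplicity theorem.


Left options: {-11/2, -9/2}, max = -9/2
Right options: {5}, min = 5
All options are numbers and max(Left) < min(Right), so by the simplicity theorem the value is the simplest (earliest-born) number strictly between -9/2 and 5.
Integers -4 through 4 all lie strictly between -9/2 and 5.
Among integers, the simplest (lowest birthday = smallest |n|; 0 is born on day 0, +-n on day n) is 0.
No non-integer in the interval can be simpler: if x is a non-integer in the interval, then floor(x) or ceil(x) also lies in the interval (the interval contains an integer), and both are proper prefixes of x's sign expansion, i.e. born earlier. So the game value is 0.
Game value = 0

0


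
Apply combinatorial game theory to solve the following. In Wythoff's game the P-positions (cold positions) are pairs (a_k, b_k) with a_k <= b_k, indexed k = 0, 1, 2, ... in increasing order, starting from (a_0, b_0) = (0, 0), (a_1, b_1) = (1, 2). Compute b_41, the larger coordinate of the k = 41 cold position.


By Wythoff's theorem, a_k = floor(k * phi) and b_k = floor(k * phi^2) = a_k + k, where phi = (1 + sqrt(5))/2 is the golden ratio.
phi = (1 + sqrt(5))/2 = 1.618034
phi^2 = phi + 1 = 2.618034
k = 41
k * phi^2 = 41 * 2.618034 = 107.339394
b_41 = floor(k * phi^2) = 107 (check: a_41 + k = 66 + 41 = 107)

107


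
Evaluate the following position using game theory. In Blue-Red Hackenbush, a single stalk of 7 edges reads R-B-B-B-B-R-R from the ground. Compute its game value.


Edges (from ground): R-B-B-B-B-R-R
By Berlekamp's sign-expansion rule, a Blue-Red Hackenbush stalk has the value of the surreal number whose sign sequence is the edge sequence with B -> + and R -> -.
Sign sequence: -++++--
Trace the sign expansion in the surreal number tree, starting from 0:
Edge 1: R (sign -) -> bounds (-inf, 0), value = -1
Edge 2: B (sign +) -> bounds (-1, 0), value = -1/2
Edge 3: B (sign +) -> bounds (-1/2, 0), value = -1/4
Edge 4: B (sign +) -> bounds (-1/4, 0), value = -1/8
Edge 5: B (sign +) -> bounds (-1/8, 0), value = -1/16
Edge 6: R (sign -) -> bounds (-1/8, -1/16), value = -3/32
Edge 7: R (sign -) -> bounds (-1/8, -3/32), value = -7/64
Game value = -7/64

-7/64


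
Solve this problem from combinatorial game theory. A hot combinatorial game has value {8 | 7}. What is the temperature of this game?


The game is {8 | 7}, a switch {a | b} with numbers a > b.
Cooling {a | b} by t gives {a - t | b + t}, which stops being hot when a - t = b + t, i.e. at t = (a - b)/2. So the temperature of a switch is (a - b)/2.
Temperature = (Left option - Right option) / 2
= (8 - (7)) / 2
= 1 / 2
= 1/2

1/2


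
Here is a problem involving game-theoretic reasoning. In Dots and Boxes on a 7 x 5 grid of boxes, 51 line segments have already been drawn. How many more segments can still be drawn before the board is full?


Grid: 7 x 5 boxes, i.e. 8 rows and 6 columns of dots.
Horizontal edges: (rows + 1) * cols = 8 * 5 = 40
Vertical edges: rows * (cols + 1) = 7 * 6 = 42
Total edges: 40 + 42 = 82
Edges drawn: 51
Remaining: 82 - 51 = 31

31


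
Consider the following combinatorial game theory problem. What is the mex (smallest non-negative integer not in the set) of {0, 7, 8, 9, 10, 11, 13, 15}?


Set = {0, 7, 8, 9, 10, 11, 13, 15}
0 is in the set.
1 is NOT in the set. This is the mex.
mex = 1

1


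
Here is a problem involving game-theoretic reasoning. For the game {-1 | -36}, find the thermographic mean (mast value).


Game = {-1 | -36}, a switch {a | b} with numbers a > b.
Its thermograph has left wall a - t and right wall b + t, which meet at t = (a - b)/2, where both equal (a + b)/2. So the mast (mean value) is at (a + b)/2.
Mean = (-1 + (-36))/2 = -37/2 = -37/2

-37/2


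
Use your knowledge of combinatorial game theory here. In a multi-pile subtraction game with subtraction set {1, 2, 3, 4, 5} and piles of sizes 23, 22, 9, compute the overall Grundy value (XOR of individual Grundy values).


Subtraction set: {1, 2, 3, 4, 5}
For this subtraction set, G(n) = n mod 6 (period = max + 1 = 6).
Pile 1 (size 23): G(23) = 23 mod 6 = 5
Pile 2 (size 22): G(22) = 22 mod 6 = 4
Pile 3 (size 9): G(9) = 9 mod 6 = 3
Total Grundy value = XOR of all: 5 XOR 4 XOR 3 = 2

2


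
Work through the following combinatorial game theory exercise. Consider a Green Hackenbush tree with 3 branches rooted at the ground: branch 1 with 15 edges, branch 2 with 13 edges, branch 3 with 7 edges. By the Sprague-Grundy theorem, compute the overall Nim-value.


The tree has 3 branches from the ground vertex.
In Green Hackenbush, the Nim-value of a simple path of length k is k.
Branch 1: length 15, Nim-value = 15
Branch 2: length 13, Nim-value = 13
Branch 3: length 7, Nim-value = 7
Total Nim-value = XOR of all branch values:
0 XOR 15 = 15
15 XOR 13 = 2
2 XOR 7 = 5
Nim-value of the tree = 5

5


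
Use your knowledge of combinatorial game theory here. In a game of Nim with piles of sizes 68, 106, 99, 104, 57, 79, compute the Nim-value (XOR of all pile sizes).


We need the XOR (exclusive or) of all pile sizes.
After XOR-ing pile 1 (size 68): 0 XOR 68 = 68
After XOR-ing pile 2 (size 106): 68 XOR 106 = 46
After XOR-ing pile 3 (size 99): 46 XOR 99 = 77
After XOR-ing pile 4 (size 104): 77 XOR 104 = 37
After XOR-ing pile 5 (size 57): 37 XOR 57 = 28
After XOR-ing pile 6 (size 79): 28 XOR 79 = 83
The Nim-value of this position is 83.

83
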